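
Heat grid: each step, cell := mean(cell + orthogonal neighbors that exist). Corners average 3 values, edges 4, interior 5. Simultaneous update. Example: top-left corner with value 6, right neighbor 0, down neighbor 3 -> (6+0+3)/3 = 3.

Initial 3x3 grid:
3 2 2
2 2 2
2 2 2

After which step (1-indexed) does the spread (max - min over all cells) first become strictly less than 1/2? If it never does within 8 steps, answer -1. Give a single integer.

Answer: 1

Derivation:
Step 1: max=7/3, min=2, spread=1/3
  -> spread < 1/2 first at step 1
Step 2: max=41/18, min=2, spread=5/18
Step 3: max=473/216, min=2, spread=41/216
Step 4: max=28051/12960, min=731/360, spread=347/2592
Step 5: max=1662137/777600, min=7357/3600, spread=2921/31104
Step 6: max=99140539/46656000, min=889483/432000, spread=24611/373248
Step 7: max=5917442033/2799360000, min=20096741/9720000, spread=207329/4478976
Step 8: max=353953152451/167961600000, min=1075601599/518400000, spread=1746635/53747712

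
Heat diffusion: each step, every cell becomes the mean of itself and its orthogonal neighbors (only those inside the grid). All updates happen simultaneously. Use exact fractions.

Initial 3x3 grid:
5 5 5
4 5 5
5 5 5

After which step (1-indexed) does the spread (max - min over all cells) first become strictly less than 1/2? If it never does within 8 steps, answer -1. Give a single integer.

Answer: 1

Derivation:
Step 1: max=5, min=14/3, spread=1/3
  -> spread < 1/2 first at step 1
Step 2: max=5, min=1133/240, spread=67/240
Step 3: max=993/200, min=10363/2160, spread=1807/10800
Step 4: max=26639/5400, min=4162037/864000, spread=33401/288000
Step 5: max=2656609/540000, min=37650067/7776000, spread=3025513/38880000
Step 6: max=141244051/28800000, min=15087073133/3110400000, spread=53531/995328
Step 7: max=38088883949/7776000000, min=907087074151/186624000000, spread=450953/11943936
Step 8: max=4564591389481/933120000000, min=54478296439397/11197440000000, spread=3799043/143327232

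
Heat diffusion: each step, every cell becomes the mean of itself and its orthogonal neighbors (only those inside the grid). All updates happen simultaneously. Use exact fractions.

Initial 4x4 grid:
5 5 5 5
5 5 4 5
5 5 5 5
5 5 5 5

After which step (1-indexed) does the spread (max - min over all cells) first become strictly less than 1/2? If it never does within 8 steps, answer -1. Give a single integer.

Answer: 1

Derivation:
Step 1: max=5, min=19/4, spread=1/4
  -> spread < 1/2 first at step 1
Step 2: max=5, min=239/50, spread=11/50
Step 3: max=5, min=11633/2400, spread=367/2400
Step 4: max=2987/600, min=52429/10800, spread=1337/10800
Step 5: max=89531/18000, min=1578331/324000, spread=33227/324000
Step 6: max=535951/108000, min=47385673/9720000, spread=849917/9720000
Step 7: max=8031467/1620000, min=1424285653/291600000, spread=21378407/291600000
Step 8: max=2406311657/486000000, min=42773537629/8748000000, spread=540072197/8748000000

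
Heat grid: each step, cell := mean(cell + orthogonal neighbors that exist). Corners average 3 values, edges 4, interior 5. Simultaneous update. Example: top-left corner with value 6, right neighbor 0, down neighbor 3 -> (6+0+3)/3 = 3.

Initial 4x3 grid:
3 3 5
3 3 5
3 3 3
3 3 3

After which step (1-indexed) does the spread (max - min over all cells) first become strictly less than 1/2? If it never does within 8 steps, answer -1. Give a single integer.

Answer: 5

Derivation:
Step 1: max=13/3, min=3, spread=4/3
Step 2: max=71/18, min=3, spread=17/18
Step 3: max=509/135, min=3, spread=104/135
Step 4: max=235649/64800, min=2747/900, spread=7573/12960
Step 5: max=13833001/3888000, min=41717/13500, spread=363701/777600
  -> spread < 1/2 first at step 5
Step 6: max=815693999/233280000, min=1127413/360000, spread=681043/1866240
Step 7: max=48359737141/13996800000, min=307482089/97200000, spread=163292653/559872000
Step 8: max=2874251884319/839808000000, min=9305139163/2916000000, spread=1554974443/6718464000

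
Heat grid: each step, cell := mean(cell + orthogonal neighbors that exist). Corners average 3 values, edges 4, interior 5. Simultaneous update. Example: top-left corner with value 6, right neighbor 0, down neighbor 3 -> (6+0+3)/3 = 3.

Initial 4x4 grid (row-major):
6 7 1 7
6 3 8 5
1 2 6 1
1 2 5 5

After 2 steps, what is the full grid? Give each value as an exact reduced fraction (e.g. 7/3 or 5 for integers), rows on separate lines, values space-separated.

Answer: 175/36 323/60 71/15 46/9
541/120 417/100 126/25 553/120
319/120 87/25 411/100 527/120
19/9 167/60 113/30 149/36

Derivation:
After step 1:
  19/3 17/4 23/4 13/3
  4 26/5 23/5 21/4
  5/2 14/5 22/5 17/4
  4/3 5/2 9/2 11/3
After step 2:
  175/36 323/60 71/15 46/9
  541/120 417/100 126/25 553/120
  319/120 87/25 411/100 527/120
  19/9 167/60 113/30 149/36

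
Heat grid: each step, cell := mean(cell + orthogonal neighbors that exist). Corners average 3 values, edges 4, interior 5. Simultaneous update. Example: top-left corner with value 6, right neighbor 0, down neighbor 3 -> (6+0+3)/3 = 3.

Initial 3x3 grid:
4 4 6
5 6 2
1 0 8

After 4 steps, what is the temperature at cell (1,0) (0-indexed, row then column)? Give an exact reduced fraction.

Step 1: cell (1,0) = 4
Step 2: cell (1,0) = 103/30
Step 3: cell (1,0) = 1739/450
Step 4: cell (1,0) = 404407/108000
Full grid after step 4:
  16649/4050 899189/216000 94753/21600
  404407/108000 1455497/360000 1763503/432000
  156331/43200 3155381/864000 512743/129600

Answer: 404407/108000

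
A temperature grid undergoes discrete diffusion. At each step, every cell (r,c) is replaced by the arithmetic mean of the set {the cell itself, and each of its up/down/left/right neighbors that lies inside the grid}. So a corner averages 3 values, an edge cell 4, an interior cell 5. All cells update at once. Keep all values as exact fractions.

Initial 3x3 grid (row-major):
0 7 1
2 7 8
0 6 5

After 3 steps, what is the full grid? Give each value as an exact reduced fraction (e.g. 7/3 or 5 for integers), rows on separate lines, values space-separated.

Answer: 11/3 11987/2880 541/108
10057/2880 5509/1200 14557/2880
1655/432 709/160 2299/432

Derivation:
After step 1:
  3 15/4 16/3
  9/4 6 21/4
  8/3 9/2 19/3
After step 2:
  3 217/48 43/9
  167/48 87/20 275/48
  113/36 39/8 193/36
After step 3:
  11/3 11987/2880 541/108
  10057/2880 5509/1200 14557/2880
  1655/432 709/160 2299/432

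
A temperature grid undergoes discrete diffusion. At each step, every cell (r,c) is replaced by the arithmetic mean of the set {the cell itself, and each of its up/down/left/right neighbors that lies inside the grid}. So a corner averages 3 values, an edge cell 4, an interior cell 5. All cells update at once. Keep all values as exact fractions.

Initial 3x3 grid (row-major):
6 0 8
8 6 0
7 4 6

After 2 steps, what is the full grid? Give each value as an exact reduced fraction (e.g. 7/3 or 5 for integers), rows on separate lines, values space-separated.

After step 1:
  14/3 5 8/3
  27/4 18/5 5
  19/3 23/4 10/3
After step 2:
  197/36 239/60 38/9
  427/80 261/50 73/20
  113/18 1141/240 169/36

Answer: 197/36 239/60 38/9
427/80 261/50 73/20
113/18 1141/240 169/36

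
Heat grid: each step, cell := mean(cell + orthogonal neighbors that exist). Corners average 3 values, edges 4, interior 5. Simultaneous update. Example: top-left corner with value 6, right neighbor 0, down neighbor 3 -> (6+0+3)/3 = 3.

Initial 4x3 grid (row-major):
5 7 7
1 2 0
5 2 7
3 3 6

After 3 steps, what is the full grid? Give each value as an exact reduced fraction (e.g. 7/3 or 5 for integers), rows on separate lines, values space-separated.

After step 1:
  13/3 21/4 14/3
  13/4 12/5 4
  11/4 19/5 15/4
  11/3 7/2 16/3
After step 2:
  77/18 333/80 167/36
  191/60 187/50 889/240
  101/30 81/25 1013/240
  119/36 163/40 151/36
After step 3:
  8369/2160 20183/4800 2251/540
  13111/3600 1803/500 29347/7200
  5893/1800 7457/2000 27647/7200
  3869/1080 2963/800 8993/2160

Answer: 8369/2160 20183/4800 2251/540
13111/3600 1803/500 29347/7200
5893/1800 7457/2000 27647/7200
3869/1080 2963/800 8993/2160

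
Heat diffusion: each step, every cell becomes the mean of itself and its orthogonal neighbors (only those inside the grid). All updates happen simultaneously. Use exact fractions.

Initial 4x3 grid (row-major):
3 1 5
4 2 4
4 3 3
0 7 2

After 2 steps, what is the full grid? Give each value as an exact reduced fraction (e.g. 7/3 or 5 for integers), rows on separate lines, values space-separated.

Answer: 26/9 231/80 115/36
43/15 161/50 379/120
101/30 307/100 143/40
113/36 217/60 10/3

Derivation:
After step 1:
  8/3 11/4 10/3
  13/4 14/5 7/2
  11/4 19/5 3
  11/3 3 4
After step 2:
  26/9 231/80 115/36
  43/15 161/50 379/120
  101/30 307/100 143/40
  113/36 217/60 10/3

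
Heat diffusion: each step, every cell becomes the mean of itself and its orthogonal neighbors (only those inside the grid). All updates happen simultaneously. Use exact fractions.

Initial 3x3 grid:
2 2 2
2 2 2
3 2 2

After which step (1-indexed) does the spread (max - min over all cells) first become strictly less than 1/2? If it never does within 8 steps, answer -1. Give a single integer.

Step 1: max=7/3, min=2, spread=1/3
  -> spread < 1/2 first at step 1
Step 2: max=41/18, min=2, spread=5/18
Step 3: max=473/216, min=2, spread=41/216
Step 4: max=28051/12960, min=731/360, spread=347/2592
Step 5: max=1662137/777600, min=7357/3600, spread=2921/31104
Step 6: max=99140539/46656000, min=889483/432000, spread=24611/373248
Step 7: max=5917442033/2799360000, min=20096741/9720000, spread=207329/4478976
Step 8: max=353953152451/167961600000, min=1075601599/518400000, spread=1746635/53747712

Answer: 1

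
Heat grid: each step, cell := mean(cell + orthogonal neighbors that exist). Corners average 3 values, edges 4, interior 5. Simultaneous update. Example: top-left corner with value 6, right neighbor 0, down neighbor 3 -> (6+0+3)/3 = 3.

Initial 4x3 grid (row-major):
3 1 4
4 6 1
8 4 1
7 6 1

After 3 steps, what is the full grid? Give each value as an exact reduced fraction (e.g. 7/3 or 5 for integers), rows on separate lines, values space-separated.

After step 1:
  8/3 7/2 2
  21/4 16/5 3
  23/4 5 7/4
  7 9/2 8/3
After step 2:
  137/36 341/120 17/6
  253/60 399/100 199/80
  23/4 101/25 149/48
  23/4 115/24 107/36
After step 3:
  3911/1080 24247/7200 653/240
  7993/1800 21091/6000 2483/800
  5927/1200 26011/6000 22687/7200
  391/72 31597/7200 1565/432

Answer: 3911/1080 24247/7200 653/240
7993/1800 21091/6000 2483/800
5927/1200 26011/6000 22687/7200
391/72 31597/7200 1565/432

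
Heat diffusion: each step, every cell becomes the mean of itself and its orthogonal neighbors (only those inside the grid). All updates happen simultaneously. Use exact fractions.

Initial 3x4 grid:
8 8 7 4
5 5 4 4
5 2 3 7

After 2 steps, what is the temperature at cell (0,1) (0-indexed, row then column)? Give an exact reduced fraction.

Step 1: cell (0,1) = 7
Step 2: cell (0,1) = 491/80
Full grid after step 2:
  79/12 491/80 447/80 31/6
  431/80 259/50 239/50 1141/240
  9/2 331/80 1021/240 161/36

Answer: 491/80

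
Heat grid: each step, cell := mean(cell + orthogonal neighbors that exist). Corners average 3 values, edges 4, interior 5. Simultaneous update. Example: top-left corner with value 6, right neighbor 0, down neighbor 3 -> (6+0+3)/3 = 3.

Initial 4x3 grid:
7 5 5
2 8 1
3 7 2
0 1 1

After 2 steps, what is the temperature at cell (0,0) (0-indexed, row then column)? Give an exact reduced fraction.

Answer: 191/36

Derivation:
Step 1: cell (0,0) = 14/3
Step 2: cell (0,0) = 191/36
Full grid after step 2:
  191/36 1151/240 167/36
  259/60 481/100 901/240
  203/60 84/25 737/240
  79/36 547/240 19/9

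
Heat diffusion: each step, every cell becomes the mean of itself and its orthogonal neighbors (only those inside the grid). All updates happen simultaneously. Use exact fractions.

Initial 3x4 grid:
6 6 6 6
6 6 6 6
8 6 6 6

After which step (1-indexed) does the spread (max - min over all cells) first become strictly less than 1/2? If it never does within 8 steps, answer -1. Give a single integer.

Step 1: max=20/3, min=6, spread=2/3
Step 2: max=59/9, min=6, spread=5/9
Step 3: max=689/108, min=6, spread=41/108
  -> spread < 1/2 first at step 3
Step 4: max=81977/12960, min=6, spread=4217/12960
Step 5: max=4874749/777600, min=21679/3600, spread=38417/155520
Step 6: max=291136211/46656000, min=434597/72000, spread=1903471/9331200
Step 7: max=17397149089/2799360000, min=13075759/2160000, spread=18038617/111974400
Step 8: max=1041037782851/167961600000, min=1179326759/194400000, spread=883978523/6718464000

Answer: 3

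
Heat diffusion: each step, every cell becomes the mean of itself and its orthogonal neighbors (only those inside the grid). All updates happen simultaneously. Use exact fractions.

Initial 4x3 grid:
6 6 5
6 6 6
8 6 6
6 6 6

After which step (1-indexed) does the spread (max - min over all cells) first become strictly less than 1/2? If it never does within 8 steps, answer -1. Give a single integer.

Answer: 4

Derivation:
Step 1: max=20/3, min=17/3, spread=1
Step 2: max=391/60, min=103/18, spread=143/180
Step 3: max=3451/540, min=1255/216, spread=209/360
Step 4: max=102241/16200, min=763283/129600, spread=3643/8640
  -> spread < 1/2 first at step 4
Step 5: max=6102149/972000, min=46140607/7776000, spread=178439/518400
Step 6: max=363831451/58320000, min=2787977633/466560000, spread=1635653/6220800
Step 7: max=10871266567/1749600000, min=168030459547/27993600000, spread=78797407/373248000
Step 8: max=81240830791/13122000000, min=10120580045873/1679616000000, spread=741990121/4478976000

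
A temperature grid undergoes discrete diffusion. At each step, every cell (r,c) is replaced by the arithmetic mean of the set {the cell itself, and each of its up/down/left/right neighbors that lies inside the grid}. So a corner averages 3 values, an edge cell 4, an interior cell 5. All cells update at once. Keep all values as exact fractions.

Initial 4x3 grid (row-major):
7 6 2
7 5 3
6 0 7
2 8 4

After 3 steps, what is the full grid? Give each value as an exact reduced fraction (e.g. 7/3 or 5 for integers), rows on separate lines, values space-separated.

Answer: 2893/540 18127/3600 9427/2160
4793/900 27617/6000 32419/7200
16717/3600 28867/6000 30959/7200
5191/1080 31969/7200 10337/2160

Derivation:
After step 1:
  20/3 5 11/3
  25/4 21/5 17/4
  15/4 26/5 7/2
  16/3 7/2 19/3
After step 2:
  215/36 293/60 155/36
  313/60 249/50 937/240
  77/15 403/100 1157/240
  151/36 611/120 40/9
After step 3:
  2893/540 18127/3600 9427/2160
  4793/900 27617/6000 32419/7200
  16717/3600 28867/6000 30959/7200
  5191/1080 31969/7200 10337/2160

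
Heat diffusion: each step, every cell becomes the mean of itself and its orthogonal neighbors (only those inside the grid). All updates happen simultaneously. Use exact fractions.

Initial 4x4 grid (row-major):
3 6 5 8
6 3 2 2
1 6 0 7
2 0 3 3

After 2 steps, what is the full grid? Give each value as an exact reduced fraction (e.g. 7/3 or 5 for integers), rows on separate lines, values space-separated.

Answer: 25/6 191/40 169/40 5
83/20 33/10 103/25 303/80
5/2 167/50 5/2 941/240
5/2 29/16 731/240 53/18

Derivation:
After step 1:
  5 17/4 21/4 5
  13/4 23/5 12/5 19/4
  15/4 2 18/5 3
  1 11/4 3/2 13/3
After step 2:
  25/6 191/40 169/40 5
  83/20 33/10 103/25 303/80
  5/2 167/50 5/2 941/240
  5/2 29/16 731/240 53/18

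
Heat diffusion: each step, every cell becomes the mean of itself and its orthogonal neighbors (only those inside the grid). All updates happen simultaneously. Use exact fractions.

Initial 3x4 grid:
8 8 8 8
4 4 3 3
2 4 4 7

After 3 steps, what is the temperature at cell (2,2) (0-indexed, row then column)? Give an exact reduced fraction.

Step 1: cell (2,2) = 9/2
Step 2: cell (2,2) = 64/15
Step 3: cell (2,2) = 817/180
Full grid after step 3:
  12301/2160 8363/1440 8491/1440 3131/540
  2329/480 1993/400 509/100 5083/960
  4513/1080 3029/720 817/180 10249/2160

Answer: 817/180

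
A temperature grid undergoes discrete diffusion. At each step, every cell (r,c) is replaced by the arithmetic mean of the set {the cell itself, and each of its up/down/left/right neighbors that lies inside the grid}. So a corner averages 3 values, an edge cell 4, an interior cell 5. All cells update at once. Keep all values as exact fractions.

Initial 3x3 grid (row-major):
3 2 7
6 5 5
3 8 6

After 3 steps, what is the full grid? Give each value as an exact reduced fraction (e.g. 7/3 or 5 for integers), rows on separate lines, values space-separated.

After step 1:
  11/3 17/4 14/3
  17/4 26/5 23/4
  17/3 11/2 19/3
After step 2:
  73/18 1067/240 44/9
  1127/240 499/100 439/80
  185/36 227/40 211/36
After step 3:
  4751/1080 66169/14400 667/135
  67969/14400 30353/6000 8491/1600
  11167/2160 4333/800 12257/2160

Answer: 4751/1080 66169/14400 667/135
67969/14400 30353/6000 8491/1600
11167/2160 4333/800 12257/2160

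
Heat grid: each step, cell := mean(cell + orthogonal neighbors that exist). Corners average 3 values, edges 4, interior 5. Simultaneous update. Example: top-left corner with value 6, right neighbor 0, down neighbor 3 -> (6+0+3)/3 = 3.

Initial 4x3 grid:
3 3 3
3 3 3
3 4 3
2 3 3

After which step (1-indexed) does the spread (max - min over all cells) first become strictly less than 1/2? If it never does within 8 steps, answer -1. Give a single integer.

Step 1: max=13/4, min=8/3, spread=7/12
Step 2: max=313/100, min=26/9, spread=217/900
  -> spread < 1/2 first at step 2
Step 3: max=7463/2400, min=397/135, spread=3647/21600
Step 4: max=24649/8000, min=48421/16200, spread=59729/648000
Step 5: max=6624997/2160000, min=2919569/972000, spread=1233593/19440000
Step 6: max=16538027/5400000, min=88017623/29160000, spread=3219307/72900000
Step 7: max=2377404817/777600000, min=10583748989/3499200000, spread=1833163/55987200
Step 8: max=142501070003/46656000000, min=636204414451/209952000000, spread=80806409/3359232000

Answer: 2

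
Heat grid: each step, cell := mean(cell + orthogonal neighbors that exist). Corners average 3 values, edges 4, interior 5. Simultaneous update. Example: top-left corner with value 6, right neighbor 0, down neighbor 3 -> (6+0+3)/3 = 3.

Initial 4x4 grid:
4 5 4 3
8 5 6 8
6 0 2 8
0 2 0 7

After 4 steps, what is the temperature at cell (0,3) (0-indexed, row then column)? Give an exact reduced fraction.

Answer: 245/48

Derivation:
Step 1: cell (0,3) = 5
Step 2: cell (0,3) = 21/4
Step 3: cell (0,3) = 125/24
Step 4: cell (0,3) = 245/48
Full grid after step 4:
  314503/64800 519809/108000 35551/7200 245/48
  949243/216000 800437/180000 27907/6000 501/100
  155111/43200 64681/18000 246821/60000 41123/9000
  3791/1296 132587/43200 256109/72000 90439/21600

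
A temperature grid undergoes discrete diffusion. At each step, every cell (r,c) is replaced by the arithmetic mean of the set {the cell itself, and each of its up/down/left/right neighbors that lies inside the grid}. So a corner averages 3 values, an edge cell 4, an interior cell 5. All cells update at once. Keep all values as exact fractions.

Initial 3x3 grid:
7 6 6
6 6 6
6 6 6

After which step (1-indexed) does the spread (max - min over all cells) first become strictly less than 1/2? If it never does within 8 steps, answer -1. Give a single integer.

Step 1: max=19/3, min=6, spread=1/3
  -> spread < 1/2 first at step 1
Step 2: max=113/18, min=6, spread=5/18
Step 3: max=1337/216, min=6, spread=41/216
Step 4: max=79891/12960, min=2171/360, spread=347/2592
Step 5: max=4772537/777600, min=21757/3600, spread=2921/31104
Step 6: max=285764539/46656000, min=2617483/432000, spread=24611/373248
Step 7: max=17114882033/2799360000, min=58976741/9720000, spread=207329/4478976
Step 8: max=1025799552451/167961600000, min=3149201599/518400000, spread=1746635/53747712

Answer: 1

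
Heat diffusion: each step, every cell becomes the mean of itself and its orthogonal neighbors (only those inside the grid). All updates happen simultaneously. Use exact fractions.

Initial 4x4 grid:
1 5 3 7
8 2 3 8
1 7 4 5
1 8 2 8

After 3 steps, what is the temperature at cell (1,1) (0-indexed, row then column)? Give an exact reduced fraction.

Answer: 12869/3000

Derivation:
Step 1: cell (1,1) = 5
Step 2: cell (1,1) = 383/100
Step 3: cell (1,1) = 12869/3000
Full grid after step 3:
  859/216 28519/7200 11189/2400 731/144
  27499/7200 12869/3000 9281/2000 392/75
  29651/7200 25619/6000 2413/500 797/150
  8789/2160 7979/1800 2953/600 941/180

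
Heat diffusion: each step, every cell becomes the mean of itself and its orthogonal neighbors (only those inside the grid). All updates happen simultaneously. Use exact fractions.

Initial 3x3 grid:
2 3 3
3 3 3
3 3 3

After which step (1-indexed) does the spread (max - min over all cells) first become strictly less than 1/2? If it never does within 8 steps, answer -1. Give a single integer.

Step 1: max=3, min=8/3, spread=1/3
  -> spread < 1/2 first at step 1
Step 2: max=3, min=49/18, spread=5/18
Step 3: max=3, min=607/216, spread=41/216
Step 4: max=1069/360, min=36749/12960, spread=347/2592
Step 5: max=10643/3600, min=2225863/777600, spread=2921/31104
Step 6: max=1270517/432000, min=134139461/46656000, spread=24611/373248
Step 7: max=28503259/9720000, min=8079357967/2799360000, spread=207329/4478976
Step 8: max=1516398401/518400000, min=485854847549/167961600000, spread=1746635/53747712

Answer: 1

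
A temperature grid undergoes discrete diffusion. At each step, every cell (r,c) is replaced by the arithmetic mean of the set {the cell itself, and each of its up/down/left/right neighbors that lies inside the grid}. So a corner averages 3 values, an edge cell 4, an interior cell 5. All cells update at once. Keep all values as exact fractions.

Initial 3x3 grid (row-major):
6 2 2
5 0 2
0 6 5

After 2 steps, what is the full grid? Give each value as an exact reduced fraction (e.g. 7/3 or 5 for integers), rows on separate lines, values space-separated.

After step 1:
  13/3 5/2 2
  11/4 3 9/4
  11/3 11/4 13/3
After step 2:
  115/36 71/24 9/4
  55/16 53/20 139/48
  55/18 55/16 28/9

Answer: 115/36 71/24 9/4
55/16 53/20 139/48
55/18 55/16 28/9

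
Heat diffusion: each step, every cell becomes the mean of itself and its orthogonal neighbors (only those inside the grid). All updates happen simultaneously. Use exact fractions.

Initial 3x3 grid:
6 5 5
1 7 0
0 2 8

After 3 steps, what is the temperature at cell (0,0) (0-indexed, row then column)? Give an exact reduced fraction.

Step 1: cell (0,0) = 4
Step 2: cell (0,0) = 53/12
Step 3: cell (0,0) = 181/48
Full grid after step 3:
  181/48 12551/2880 1783/432
  1741/480 2131/600 1517/360
  139/48 10301/2880 1549/432

Answer: 181/48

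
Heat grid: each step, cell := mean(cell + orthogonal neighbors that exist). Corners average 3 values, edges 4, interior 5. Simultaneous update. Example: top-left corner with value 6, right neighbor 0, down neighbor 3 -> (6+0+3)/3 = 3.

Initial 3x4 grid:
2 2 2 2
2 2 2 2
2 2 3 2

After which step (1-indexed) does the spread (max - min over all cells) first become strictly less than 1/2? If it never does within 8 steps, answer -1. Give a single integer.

Answer: 1

Derivation:
Step 1: max=7/3, min=2, spread=1/3
  -> spread < 1/2 first at step 1
Step 2: max=271/120, min=2, spread=31/120
Step 3: max=2371/1080, min=2, spread=211/1080
Step 4: max=232897/108000, min=3647/1800, spread=14077/108000
Step 5: max=2084407/972000, min=219683/108000, spread=5363/48600
Step 6: max=62060809/29160000, min=122869/60000, spread=93859/1166400
Step 7: max=3709474481/1749600000, min=199736467/97200000, spread=4568723/69984000
Step 8: max=221732435629/104976000000, min=6013618889/2916000000, spread=8387449/167961600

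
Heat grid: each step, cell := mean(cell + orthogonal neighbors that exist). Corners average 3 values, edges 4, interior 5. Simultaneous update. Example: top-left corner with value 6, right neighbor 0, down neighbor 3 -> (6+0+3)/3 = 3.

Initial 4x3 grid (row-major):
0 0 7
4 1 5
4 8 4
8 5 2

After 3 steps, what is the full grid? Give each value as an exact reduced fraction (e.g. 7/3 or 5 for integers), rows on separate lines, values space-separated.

Answer: 5681/2160 509/180 103/30
4693/1440 4411/1200 227/60
6689/1440 263/60 3247/720
1373/270 2923/576 9979/2160

Derivation:
After step 1:
  4/3 2 4
  9/4 18/5 17/4
  6 22/5 19/4
  17/3 23/4 11/3
After step 2:
  67/36 41/15 41/12
  791/240 33/10 83/20
  1099/240 49/10 64/15
  209/36 1169/240 85/18
After step 3:
  5681/2160 509/180 103/30
  4693/1440 4411/1200 227/60
  6689/1440 263/60 3247/720
  1373/270 2923/576 9979/2160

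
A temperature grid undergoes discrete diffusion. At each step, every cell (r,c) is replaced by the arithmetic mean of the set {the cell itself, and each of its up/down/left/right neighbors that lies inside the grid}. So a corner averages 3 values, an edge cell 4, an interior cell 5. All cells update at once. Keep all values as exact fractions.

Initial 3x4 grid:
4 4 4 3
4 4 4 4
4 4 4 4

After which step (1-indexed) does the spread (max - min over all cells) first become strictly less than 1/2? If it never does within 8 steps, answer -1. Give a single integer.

Answer: 1

Derivation:
Step 1: max=4, min=11/3, spread=1/3
  -> spread < 1/2 first at step 1
Step 2: max=4, min=67/18, spread=5/18
Step 3: max=4, min=823/216, spread=41/216
Step 4: max=4, min=99463/25920, spread=4217/25920
Step 5: max=28721/7200, min=6011651/1555200, spread=38417/311040
Step 6: max=573403/144000, min=362047789/93312000, spread=1903471/18662400
Step 7: max=17164241/4320000, min=21793890911/5598720000, spread=18038617/223948800
Step 8: max=1542273241/388800000, min=1310424617149/335923200000, spread=883978523/13436928000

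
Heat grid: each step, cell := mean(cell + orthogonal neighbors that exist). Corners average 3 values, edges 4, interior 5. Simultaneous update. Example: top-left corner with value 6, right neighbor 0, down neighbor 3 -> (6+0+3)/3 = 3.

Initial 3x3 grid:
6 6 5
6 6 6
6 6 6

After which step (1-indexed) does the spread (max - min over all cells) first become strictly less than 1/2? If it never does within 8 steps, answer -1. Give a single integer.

Step 1: max=6, min=17/3, spread=1/3
  -> spread < 1/2 first at step 1
Step 2: max=6, min=103/18, spread=5/18
Step 3: max=6, min=1255/216, spread=41/216
Step 4: max=2149/360, min=75629/12960, spread=347/2592
Step 5: max=21443/3600, min=4558663/777600, spread=2921/31104
Step 6: max=2566517/432000, min=274107461/46656000, spread=24611/373248
Step 7: max=57663259/9720000, min=16477437967/2799360000, spread=207329/4478976
Step 8: max=3071598401/518400000, min=989739647549/167961600000, spread=1746635/53747712

Answer: 1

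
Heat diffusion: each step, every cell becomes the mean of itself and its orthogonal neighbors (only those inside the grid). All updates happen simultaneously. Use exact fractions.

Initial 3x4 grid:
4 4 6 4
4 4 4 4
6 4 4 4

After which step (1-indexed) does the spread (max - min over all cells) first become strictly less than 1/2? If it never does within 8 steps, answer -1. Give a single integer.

Answer: 3

Derivation:
Step 1: max=14/3, min=4, spread=2/3
Step 2: max=41/9, min=4, spread=5/9
Step 3: max=2371/540, min=1499/360, spread=49/216
  -> spread < 1/2 first at step 3
Step 4: max=283669/64800, min=45169/10800, spread=2531/12960
Step 5: max=112793089/25920000, min=457391/108000, spread=3019249/25920000
Step 6: max=112556711/25920000, min=41279051/9720000, spread=297509/3110400
Step 7: max=404404799209/93312000000, min=621885521/145800000, spread=6398065769/93312000000
Step 8: max=1212481464773/279936000000, min=24917378951/5832000000, spread=131578201/2239488000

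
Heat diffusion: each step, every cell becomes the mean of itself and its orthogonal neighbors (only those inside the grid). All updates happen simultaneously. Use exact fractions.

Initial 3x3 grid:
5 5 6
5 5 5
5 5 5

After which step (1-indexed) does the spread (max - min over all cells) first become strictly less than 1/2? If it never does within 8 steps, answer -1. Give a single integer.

Step 1: max=16/3, min=5, spread=1/3
  -> spread < 1/2 first at step 1
Step 2: max=95/18, min=5, spread=5/18
Step 3: max=1121/216, min=5, spread=41/216
Step 4: max=66931/12960, min=1811/360, spread=347/2592
Step 5: max=3994937/777600, min=18157/3600, spread=2921/31104
Step 6: max=239108539/46656000, min=2185483/432000, spread=24611/373248
Step 7: max=14315522033/2799360000, min=49256741/9720000, spread=207329/4478976
Step 8: max=857837952451/167961600000, min=2630801599/518400000, spread=1746635/53747712

Answer: 1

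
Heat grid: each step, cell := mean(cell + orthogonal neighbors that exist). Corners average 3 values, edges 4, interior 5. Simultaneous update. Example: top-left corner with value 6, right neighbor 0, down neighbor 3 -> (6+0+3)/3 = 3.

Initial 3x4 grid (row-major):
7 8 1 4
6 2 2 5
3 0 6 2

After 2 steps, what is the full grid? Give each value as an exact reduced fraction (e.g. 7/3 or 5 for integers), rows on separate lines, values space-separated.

Answer: 16/3 377/80 887/240 31/9
181/40 371/100 163/50 847/240
41/12 237/80 767/240 121/36

Derivation:
After step 1:
  7 9/2 15/4 10/3
  9/2 18/5 16/5 13/4
  3 11/4 5/2 13/3
After step 2:
  16/3 377/80 887/240 31/9
  181/40 371/100 163/50 847/240
  41/12 237/80 767/240 121/36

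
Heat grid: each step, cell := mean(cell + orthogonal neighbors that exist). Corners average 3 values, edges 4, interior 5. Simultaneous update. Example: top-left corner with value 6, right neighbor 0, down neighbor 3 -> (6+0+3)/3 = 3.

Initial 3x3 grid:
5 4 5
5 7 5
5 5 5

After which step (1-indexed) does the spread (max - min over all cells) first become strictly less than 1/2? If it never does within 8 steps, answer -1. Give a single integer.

Step 1: max=11/2, min=14/3, spread=5/6
Step 2: max=539/100, min=1187/240, spread=533/1200
  -> spread < 1/2 first at step 2
Step 3: max=12739/2400, min=10927/2160, spread=5381/21600
Step 4: max=56687/10800, min=4408523/864000, spread=126437/864000
Step 5: max=45197351/8640000, min=39947143/7776000, spread=7304729/77760000
Step 6: max=67526111/12960000, min=16017451907/3110400000, spread=188814733/3110400000
Step 7: max=53946063353/10368000000, min=144521889487/27993600000, spread=11324815661/279936000000
Step 8: max=727097609947/139968000000, min=57861888491963/11197440000000, spread=101973434599/3732480000000

Answer: 2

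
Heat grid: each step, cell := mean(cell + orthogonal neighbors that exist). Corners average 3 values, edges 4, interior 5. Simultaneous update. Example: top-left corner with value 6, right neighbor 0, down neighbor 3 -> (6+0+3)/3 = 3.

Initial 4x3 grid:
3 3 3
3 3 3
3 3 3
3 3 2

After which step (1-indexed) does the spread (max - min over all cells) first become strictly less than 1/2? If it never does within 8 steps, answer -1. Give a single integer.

Step 1: max=3, min=8/3, spread=1/3
  -> spread < 1/2 first at step 1
Step 2: max=3, min=49/18, spread=5/18
Step 3: max=3, min=607/216, spread=41/216
Step 4: max=3, min=73543/25920, spread=4217/25920
Step 5: max=21521/7200, min=4456451/1555200, spread=38417/311040
Step 6: max=429403/144000, min=268735789/93312000, spread=1903471/18662400
Step 7: max=12844241/4320000, min=16195170911/5598720000, spread=18038617/223948800
Step 8: max=1153473241/388800000, min=974501417149/335923200000, spread=883978523/13436928000

Answer: 1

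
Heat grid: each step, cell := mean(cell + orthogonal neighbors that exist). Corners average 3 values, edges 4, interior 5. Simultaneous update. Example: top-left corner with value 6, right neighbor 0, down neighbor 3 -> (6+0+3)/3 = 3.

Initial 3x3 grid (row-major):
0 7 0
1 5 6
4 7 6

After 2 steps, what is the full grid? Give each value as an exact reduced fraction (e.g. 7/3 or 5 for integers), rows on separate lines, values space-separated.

Answer: 49/18 19/5 139/36
431/120 409/100 1207/240
4 631/120 193/36

Derivation:
After step 1:
  8/3 3 13/3
  5/2 26/5 17/4
  4 11/2 19/3
After step 2:
  49/18 19/5 139/36
  431/120 409/100 1207/240
  4 631/120 193/36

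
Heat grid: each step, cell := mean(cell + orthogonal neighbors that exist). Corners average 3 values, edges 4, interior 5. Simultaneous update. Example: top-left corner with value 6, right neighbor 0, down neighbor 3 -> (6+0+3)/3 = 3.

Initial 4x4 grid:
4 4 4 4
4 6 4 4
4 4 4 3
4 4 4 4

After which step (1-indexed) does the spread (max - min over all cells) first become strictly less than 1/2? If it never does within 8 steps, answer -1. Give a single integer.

Answer: 4

Derivation:
Step 1: max=9/2, min=11/3, spread=5/6
Step 2: max=111/25, min=449/120, spread=419/600
Step 3: max=5167/1200, min=4109/1080, spread=5413/10800
Step 4: max=23171/5400, min=125963/32400, spread=13063/32400
  -> spread < 1/2 first at step 4
Step 5: max=688247/162000, min=3800009/972000, spread=329473/972000
Step 6: max=2573737/607500, min=115184093/29160000, spread=8355283/29160000
Step 7: max=613915457/145800000, min=3472861949/874800000, spread=210630793/874800000
Step 8: max=9174836263/2187000000, min=104783024153/26244000000, spread=5315011003/26244000000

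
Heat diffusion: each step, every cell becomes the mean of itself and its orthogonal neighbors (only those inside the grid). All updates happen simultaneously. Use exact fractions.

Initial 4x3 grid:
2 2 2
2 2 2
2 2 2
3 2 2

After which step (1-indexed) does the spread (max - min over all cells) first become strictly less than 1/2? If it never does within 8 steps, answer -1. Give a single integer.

Answer: 1

Derivation:
Step 1: max=7/3, min=2, spread=1/3
  -> spread < 1/2 first at step 1
Step 2: max=41/18, min=2, spread=5/18
Step 3: max=473/216, min=2, spread=41/216
Step 4: max=56057/25920, min=2, spread=4217/25920
Step 5: max=3319549/1555200, min=14479/7200, spread=38417/311040
Step 6: max=197824211/93312000, min=290597/144000, spread=1903471/18662400
Step 7: max=11798429089/5598720000, min=8755759/4320000, spread=18038617/223948800
Step 8: max=705114582851/335923200000, min=790526759/388800000, spread=883978523/13436928000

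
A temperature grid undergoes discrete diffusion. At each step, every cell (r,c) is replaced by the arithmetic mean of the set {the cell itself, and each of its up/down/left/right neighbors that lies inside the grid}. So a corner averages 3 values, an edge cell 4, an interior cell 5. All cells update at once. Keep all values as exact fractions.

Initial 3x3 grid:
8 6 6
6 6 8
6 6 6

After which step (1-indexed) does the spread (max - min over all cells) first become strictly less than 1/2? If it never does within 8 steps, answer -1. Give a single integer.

Step 1: max=20/3, min=6, spread=2/3
Step 2: max=787/120, min=37/6, spread=47/120
  -> spread < 1/2 first at step 2
Step 3: max=3541/540, min=251/40, spread=61/216
Step 4: max=211037/32400, min=136433/21600, spread=511/2592
Step 5: max=12623089/1944000, min=8235851/1296000, spread=4309/31104
Step 6: max=754823633/116640000, min=165218099/25920000, spread=36295/373248
Step 7: max=45199443901/6998400000, min=29814449059/4665600000, spread=305773/4478976
Step 8: max=2707521511397/419904000000, min=1791597929473/279936000000, spread=2575951/53747712

Answer: 2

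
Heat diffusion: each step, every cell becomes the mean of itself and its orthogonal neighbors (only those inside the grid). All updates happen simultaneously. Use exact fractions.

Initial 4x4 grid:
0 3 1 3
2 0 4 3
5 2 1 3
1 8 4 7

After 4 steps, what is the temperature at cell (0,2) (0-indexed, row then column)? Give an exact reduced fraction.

Answer: 492893/216000

Derivation:
Step 1: cell (0,2) = 11/4
Step 2: cell (0,2) = 473/240
Step 3: cell (0,2) = 16583/7200
Step 4: cell (0,2) = 492893/216000
Full grid after step 4:
  15569/8100 443557/216000 492893/216000 83119/32400
  491587/216000 106237/45000 238411/90000 614213/216000
  631747/216000 136657/45000 292931/90000 736933/216000
  27509/8100 773317/216000 805213/216000 123599/32400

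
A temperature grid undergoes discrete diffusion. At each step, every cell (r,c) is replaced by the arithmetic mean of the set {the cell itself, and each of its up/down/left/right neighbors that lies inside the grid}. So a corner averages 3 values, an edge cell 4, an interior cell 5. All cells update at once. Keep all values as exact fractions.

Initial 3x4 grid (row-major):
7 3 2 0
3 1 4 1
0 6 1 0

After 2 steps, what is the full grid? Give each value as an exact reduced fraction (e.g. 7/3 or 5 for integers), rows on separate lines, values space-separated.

Answer: 31/9 397/120 83/40 3/2
809/240 66/25 229/100 283/240
31/12 223/80 433/240 14/9

Derivation:
After step 1:
  13/3 13/4 9/4 1
  11/4 17/5 9/5 5/4
  3 2 11/4 2/3
After step 2:
  31/9 397/120 83/40 3/2
  809/240 66/25 229/100 283/240
  31/12 223/80 433/240 14/9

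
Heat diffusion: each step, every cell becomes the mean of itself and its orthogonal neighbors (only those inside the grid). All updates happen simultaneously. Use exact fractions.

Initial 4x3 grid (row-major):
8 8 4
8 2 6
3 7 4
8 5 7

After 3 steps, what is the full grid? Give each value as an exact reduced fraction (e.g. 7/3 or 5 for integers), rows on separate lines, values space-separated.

Answer: 511/80 13723/2400 2057/360
13853/2400 11769/2000 2063/400
43079/7200 15941/3000 2519/450
6091/1080 84803/14400 11747/2160

Derivation:
After step 1:
  8 11/2 6
  21/4 31/5 4
  13/2 21/5 6
  16/3 27/4 16/3
After step 2:
  25/4 257/40 31/6
  519/80 503/100 111/20
  1277/240 593/100 293/60
  223/36 1297/240 217/36
After step 3:
  511/80 13723/2400 2057/360
  13853/2400 11769/2000 2063/400
  43079/7200 15941/3000 2519/450
  6091/1080 84803/14400 11747/2160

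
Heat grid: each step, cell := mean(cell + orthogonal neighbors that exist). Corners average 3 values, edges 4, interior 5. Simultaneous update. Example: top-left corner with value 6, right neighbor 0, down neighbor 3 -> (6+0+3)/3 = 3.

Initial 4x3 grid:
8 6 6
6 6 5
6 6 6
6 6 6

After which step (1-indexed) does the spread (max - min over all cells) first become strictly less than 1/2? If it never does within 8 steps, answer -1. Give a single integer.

Step 1: max=20/3, min=17/3, spread=1
Step 2: max=59/9, min=689/120, spread=293/360
Step 3: max=853/135, min=7033/1200, spread=4943/10800
  -> spread < 1/2 first at step 3
Step 4: max=405553/64800, min=63893/10800, spread=4439/12960
Step 5: max=24047117/3888000, min=1925561/324000, spread=188077/777600
Step 6: max=1435464583/233280000, min=57877067/9720000, spread=1856599/9331200
Step 7: max=85709549597/13996800000, min=870949657/145800000, spread=83935301/559872000
Step 8: max=5128057929223/839808000000, min=52363675613/8748000000, spread=809160563/6718464000

Answer: 3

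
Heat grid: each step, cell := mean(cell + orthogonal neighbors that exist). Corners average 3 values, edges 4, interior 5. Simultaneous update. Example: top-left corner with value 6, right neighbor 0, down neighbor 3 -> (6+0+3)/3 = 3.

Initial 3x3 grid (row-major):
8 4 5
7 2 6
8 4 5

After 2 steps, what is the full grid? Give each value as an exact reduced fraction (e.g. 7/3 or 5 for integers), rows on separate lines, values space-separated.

After step 1:
  19/3 19/4 5
  25/4 23/5 9/2
  19/3 19/4 5
After step 2:
  52/9 1241/240 19/4
  1411/240 497/100 191/40
  52/9 1241/240 19/4

Answer: 52/9 1241/240 19/4
1411/240 497/100 191/40
52/9 1241/240 19/4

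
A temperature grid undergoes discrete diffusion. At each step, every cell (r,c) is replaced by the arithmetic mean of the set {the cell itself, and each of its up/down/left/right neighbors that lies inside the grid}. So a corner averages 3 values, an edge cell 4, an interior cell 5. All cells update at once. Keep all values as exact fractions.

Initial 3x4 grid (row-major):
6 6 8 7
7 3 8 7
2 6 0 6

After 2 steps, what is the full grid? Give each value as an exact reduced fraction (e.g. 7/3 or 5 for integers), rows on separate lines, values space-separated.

Answer: 199/36 19/3 383/60 259/36
131/24 121/25 609/100 179/30
49/12 75/16 1037/240 49/9

Derivation:
After step 1:
  19/3 23/4 29/4 22/3
  9/2 6 26/5 7
  5 11/4 5 13/3
After step 2:
  199/36 19/3 383/60 259/36
  131/24 121/25 609/100 179/30
  49/12 75/16 1037/240 49/9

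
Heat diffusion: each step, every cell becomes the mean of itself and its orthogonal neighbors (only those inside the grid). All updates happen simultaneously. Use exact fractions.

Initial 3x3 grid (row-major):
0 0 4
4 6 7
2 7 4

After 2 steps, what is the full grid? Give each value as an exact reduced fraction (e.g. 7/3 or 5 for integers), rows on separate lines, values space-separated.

Answer: 41/18 123/40 137/36
101/30 203/50 1183/240
145/36 1193/240 16/3

Derivation:
After step 1:
  4/3 5/2 11/3
  3 24/5 21/4
  13/3 19/4 6
After step 2:
  41/18 123/40 137/36
  101/30 203/50 1183/240
  145/36 1193/240 16/3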